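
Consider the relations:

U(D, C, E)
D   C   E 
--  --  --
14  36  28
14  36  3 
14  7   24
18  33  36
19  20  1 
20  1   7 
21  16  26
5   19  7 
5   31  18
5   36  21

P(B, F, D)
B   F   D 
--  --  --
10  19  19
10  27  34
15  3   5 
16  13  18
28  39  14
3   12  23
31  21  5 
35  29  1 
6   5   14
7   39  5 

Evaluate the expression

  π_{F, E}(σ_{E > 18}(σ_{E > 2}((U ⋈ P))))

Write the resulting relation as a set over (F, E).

{(13, 36), (21, 21), (3, 21), (39, 21), (39, 24), (39, 28), (5, 24), (5, 28)}

U ⋈ P (natural join on D): {(14, 36, 28, 28, 39), (14, 36, 28, 6, 5), (14, 36, 3, 28, 39), (14, 36, 3, 6, 5), (14, 7, 24, 28, 39), (14, 7, 24, 6, 5), (18, 33, 36, 16, 13), (19, 20, 1, 10, 19), (5, 19, 7, 15, 3), (5, 19, 7, 31, 21), (5, 19, 7, 7, 39), (5, 31, 18, 15, 3), (5, 31, 18, 31, 21), (5, 31, 18, 7, 39), (5, 36, 21, 15, 3), (5, 36, 21, 31, 21), (5, 36, 21, 7, 39)}
Apply σ_{E > 2}; surviving tuples: {(14, 36, 28, 28, 39), (14, 36, 28, 6, 5), (14, 36, 3, 28, 39), (14, 36, 3, 6, 5), (14, 7, 24, 28, 39), (14, 7, 24, 6, 5), (18, 33, 36, 16, 13), (5, 19, 7, 15, 3), (5, 19, 7, 31, 21), (5, 19, 7, 7, 39), (5, 31, 18, 15, 3), (5, 31, 18, 31, 21), (5, 31, 18, 7, 39), (5, 36, 21, 15, 3), (5, 36, 21, 31, 21), (5, 36, 21, 7, 39)}
Apply σ_{E > 18}; surviving tuples: {(14, 36, 28, 28, 39), (14, 36, 28, 6, 5), (14, 7, 24, 28, 39), (14, 7, 24, 6, 5), (18, 33, 36, 16, 13), (5, 36, 21, 15, 3), (5, 36, 21, 31, 21), (5, 36, 21, 7, 39)}
Projecting to F, E: {(13, 36), (21, 21), (3, 21), (39, 21), (39, 24), (39, 28), (5, 24), (5, 28)}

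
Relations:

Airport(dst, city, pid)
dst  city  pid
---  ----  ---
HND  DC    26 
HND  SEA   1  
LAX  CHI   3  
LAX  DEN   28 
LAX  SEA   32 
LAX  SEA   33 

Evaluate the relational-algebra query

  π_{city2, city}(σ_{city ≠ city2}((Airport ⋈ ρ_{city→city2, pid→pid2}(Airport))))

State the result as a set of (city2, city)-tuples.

{(CHI, DEN), (CHI, SEA), (DC, SEA), (DEN, CHI), (DEN, SEA), (SEA, CHI), (SEA, DC), (SEA, DEN)}

ρ[city→city2, pid→pid2]: schema becomes (dst, city2, pid2); tuples unchanged.
Airport ⋈ ρ_{city→city2, pid→pid2}(Airport) (natural join on dst): {(HND, DC, 26, DC, 26), (HND, DC, 26, SEA, 1), (HND, SEA, 1, DC, 26), (HND, SEA, 1, SEA, 1), (LAX, CHI, 3, CHI, 3), (LAX, CHI, 3, DEN, 28), (LAX, CHI, 3, SEA, 32), (LAX, CHI, 3, SEA, 33), (LAX, DEN, 28, CHI, 3), (LAX, DEN, 28, DEN, 28), (LAX, DEN, 28, SEA, 32), (LAX, DEN, 28, SEA, 33), (LAX, SEA, 32, CHI, 3), (LAX, SEA, 32, DEN, 28), (LAX, SEA, 32, SEA, 32), (LAX, SEA, 32, SEA, 33), (LAX, SEA, 33, CHI, 3), (LAX, SEA, 33, DEN, 28), (LAX, SEA, 33, SEA, 32), (LAX, SEA, 33, SEA, 33)}
Selection city ≠ city2: {(HND, DC, 26, SEA, 1), (HND, SEA, 1, DC, 26), (LAX, CHI, 3, DEN, 28), (LAX, CHI, 3, SEA, 32), (LAX, CHI, 3, SEA, 33), (LAX, DEN, 28, CHI, 3), (LAX, DEN, 28, SEA, 32), (LAX, DEN, 28, SEA, 33), (LAX, SEA, 32, CHI, 3), (LAX, SEA, 32, DEN, 28), (LAX, SEA, 33, CHI, 3), (LAX, SEA, 33, DEN, 28)}
Projecting to city2, city (4 duplicate(s) eliminated): {(CHI, DEN), (CHI, SEA), (DC, SEA), (DEN, CHI), (DEN, SEA), (SEA, CHI), (SEA, DC), (SEA, DEN)}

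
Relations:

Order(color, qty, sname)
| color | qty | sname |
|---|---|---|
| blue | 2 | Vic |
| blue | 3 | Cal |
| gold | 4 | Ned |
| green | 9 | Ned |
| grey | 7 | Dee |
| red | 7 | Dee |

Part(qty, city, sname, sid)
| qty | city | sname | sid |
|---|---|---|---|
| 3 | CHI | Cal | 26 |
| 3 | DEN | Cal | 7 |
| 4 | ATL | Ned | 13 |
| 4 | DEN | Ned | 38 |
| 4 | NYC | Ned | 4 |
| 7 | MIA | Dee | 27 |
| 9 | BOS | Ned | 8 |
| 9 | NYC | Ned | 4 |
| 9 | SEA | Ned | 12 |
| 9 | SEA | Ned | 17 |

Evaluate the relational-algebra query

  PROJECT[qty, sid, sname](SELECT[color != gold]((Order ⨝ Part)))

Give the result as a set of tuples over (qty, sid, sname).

{(3, 26, Cal), (3, 7, Cal), (7, 27, Dee), (9, 12, Ned), (9, 17, Ned), (9, 4, Ned), (9, 8, Ned)}

Joining Order and Part on qty, sname yields {(blue, 3, Cal, CHI, 26), (blue, 3, Cal, DEN, 7), (gold, 4, Ned, ATL, 13), (gold, 4, Ned, DEN, 38), (gold, 4, Ned, NYC, 4), (green, 9, Ned, BOS, 8), (green, 9, Ned, NYC, 4), (green, 9, Ned, SEA, 12), (green, 9, Ned, SEA, 17), (grey, 7, Dee, MIA, 27), (red, 7, Dee, MIA, 27)}.
σ[color != gold]: keep tuples satisfying color != gold → {(blue, 3, Cal, CHI, 26), (blue, 3, Cal, DEN, 7), (green, 9, Ned, BOS, 8), (green, 9, Ned, NYC, 4), (green, 9, Ned, SEA, 12), (green, 9, Ned, SEA, 17), (grey, 7, Dee, MIA, 27), (red, 7, Dee, MIA, 27)}
π_{qty, sid, sname} gives {(3, 26, Cal), (3, 7, Cal), (7, 27, Dee), (9, 12, Ned), (9, 17, Ned), (9, 4, Ned), (9, 8, Ned)} (1 duplicate(s) eliminated).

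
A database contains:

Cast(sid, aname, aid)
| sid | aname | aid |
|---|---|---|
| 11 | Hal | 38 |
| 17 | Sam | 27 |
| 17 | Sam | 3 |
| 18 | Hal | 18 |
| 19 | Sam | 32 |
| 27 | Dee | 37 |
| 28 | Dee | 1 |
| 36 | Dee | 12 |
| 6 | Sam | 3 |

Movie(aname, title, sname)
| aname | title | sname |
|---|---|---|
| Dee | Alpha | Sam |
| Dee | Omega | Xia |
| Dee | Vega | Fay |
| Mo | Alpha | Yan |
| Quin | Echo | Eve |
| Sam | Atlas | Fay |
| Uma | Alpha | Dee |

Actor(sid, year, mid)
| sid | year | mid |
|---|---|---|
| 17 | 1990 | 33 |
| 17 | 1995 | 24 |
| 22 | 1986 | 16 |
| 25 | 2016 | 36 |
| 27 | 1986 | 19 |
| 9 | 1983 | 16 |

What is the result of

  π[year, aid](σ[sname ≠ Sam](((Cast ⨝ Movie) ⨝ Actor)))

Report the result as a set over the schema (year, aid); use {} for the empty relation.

Cast ⋈ Movie (natural join on aname): {(17, Sam, 27, Atlas, Fay), (17, Sam, 3, Atlas, Fay), (19, Sam, 32, Atlas, Fay), (27, Dee, 37, Alpha, Sam), (27, Dee, 37, Omega, Xia), (27, Dee, 37, Vega, Fay), (28, Dee, 1, Alpha, Sam), (28, Dee, 1, Omega, Xia), (28, Dee, 1, Vega, Fay), (36, Dee, 12, Alpha, Sam), (36, Dee, 12, Omega, Xia), (36, Dee, 12, Vega, Fay), (6, Sam, 3, Atlas, Fay)}
(Cast ⨝ Movie) ⋈ Actor (natural join on sid): {(17, Sam, 27, Atlas, Fay, 1990, 33), (17, Sam, 27, Atlas, Fay, 1995, 24), (17, Sam, 3, Atlas, Fay, 1990, 33), (17, Sam, 3, Atlas, Fay, 1995, 24), (27, Dee, 37, Alpha, Sam, 1986, 19), (27, Dee, 37, Omega, Xia, 1986, 19), (27, Dee, 37, Vega, Fay, 1986, 19)}
Apply σ_{sname ≠ Sam}; surviving tuples: {(17, Sam, 27, Atlas, Fay, 1990, 33), (17, Sam, 27, Atlas, Fay, 1995, 24), (17, Sam, 3, Atlas, Fay, 1990, 33), (17, Sam, 3, Atlas, Fay, 1995, 24), (27, Dee, 37, Omega, Xia, 1986, 19), (27, Dee, 37, Vega, Fay, 1986, 19)}
Keep only column(s) year, aid (1 duplicate(s) eliminated): {(1986, 37), (1990, 27), (1990, 3), (1995, 27), (1995, 3)}

{(1986, 37), (1990, 27), (1990, 3), (1995, 27), (1995, 3)}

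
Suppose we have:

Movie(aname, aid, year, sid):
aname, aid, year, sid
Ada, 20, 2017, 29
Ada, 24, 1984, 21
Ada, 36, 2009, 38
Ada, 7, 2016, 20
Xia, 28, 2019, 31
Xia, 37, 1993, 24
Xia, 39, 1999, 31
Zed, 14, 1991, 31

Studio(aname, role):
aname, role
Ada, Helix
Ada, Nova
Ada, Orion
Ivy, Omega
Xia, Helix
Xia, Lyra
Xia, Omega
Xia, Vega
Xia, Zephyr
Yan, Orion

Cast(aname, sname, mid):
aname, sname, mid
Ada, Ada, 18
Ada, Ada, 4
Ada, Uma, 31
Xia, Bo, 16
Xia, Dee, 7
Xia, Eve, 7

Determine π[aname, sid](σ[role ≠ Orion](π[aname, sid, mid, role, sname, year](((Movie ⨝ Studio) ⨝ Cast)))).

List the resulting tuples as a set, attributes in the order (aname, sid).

{(Ada, 20), (Ada, 21), (Ada, 29), (Ada, 38), (Xia, 24), (Xia, 31)}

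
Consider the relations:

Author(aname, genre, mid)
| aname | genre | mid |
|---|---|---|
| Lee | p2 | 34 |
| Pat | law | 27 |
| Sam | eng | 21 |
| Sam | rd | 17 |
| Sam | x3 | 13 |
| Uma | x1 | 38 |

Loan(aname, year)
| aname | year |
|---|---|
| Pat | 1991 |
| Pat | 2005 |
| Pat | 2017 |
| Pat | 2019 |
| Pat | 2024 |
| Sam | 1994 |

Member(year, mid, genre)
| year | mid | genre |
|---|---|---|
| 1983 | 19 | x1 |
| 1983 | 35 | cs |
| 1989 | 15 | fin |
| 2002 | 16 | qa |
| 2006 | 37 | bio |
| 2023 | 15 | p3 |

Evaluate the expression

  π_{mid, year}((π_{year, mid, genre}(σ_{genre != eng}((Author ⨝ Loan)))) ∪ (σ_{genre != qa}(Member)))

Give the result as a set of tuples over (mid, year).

Natural join on aname: {(Pat, law, 27, 1991), (Pat, law, 27, 2005), (Pat, law, 27, 2017), (Pat, law, 27, 2019), (Pat, law, 27, 2024), (Sam, eng, 21, 1994), (Sam, rd, 17, 1994), (Sam, x3, 13, 1994)}
Filtering on genre != eng leaves {(Pat, law, 27, 1991), (Pat, law, 27, 2005), (Pat, law, 27, 2017), (Pat, law, 27, 2019), (Pat, law, 27, 2024), (Sam, rd, 17, 1994), (Sam, x3, 13, 1994)}.
Keep only column(s) year, mid, genre: {(1991, 27, law), (1994, 13, x3), (1994, 17, rd), (2005, 27, law), (2017, 27, law), (2019, 27, law), (2024, 27, law)}
Filtering on genre != qa leaves {(1983, 19, x1), (1983, 35, cs), (1989, 15, fin), (2006, 37, bio), (2023, 15, p3)}.
Set union of the two operands is {(1983, 19, x1), (1983, 35, cs), (1989, 15, fin), (1991, 27, law), (1994, 13, x3), (1994, 17, rd), (2005, 27, law), (2006, 37, bio), (2017, 27, law), (2019, 27, law), (2023, 15, p3), (2024, 27, law)}.
Keep only column(s) mid, year: {(13, 1994), (15, 1989), (15, 2023), (17, 1994), (19, 1983), (27, 1991), (27, 2005), (27, 2017), (27, 2019), (27, 2024), (35, 1983), (37, 2006)}

{(13, 1994), (15, 1989), (15, 2023), (17, 1994), (19, 1983), (27, 1991), (27, 2005), (27, 2017), (27, 2019), (27, 2024), (35, 1983), (37, 2006)}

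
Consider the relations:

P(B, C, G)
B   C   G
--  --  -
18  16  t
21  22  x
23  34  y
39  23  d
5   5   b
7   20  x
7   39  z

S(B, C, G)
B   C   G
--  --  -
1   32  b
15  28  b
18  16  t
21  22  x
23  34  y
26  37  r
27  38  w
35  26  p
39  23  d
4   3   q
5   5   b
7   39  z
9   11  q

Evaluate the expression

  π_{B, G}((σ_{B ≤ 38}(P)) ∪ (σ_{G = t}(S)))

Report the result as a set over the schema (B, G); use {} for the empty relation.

{(18, t), (21, x), (23, y), (5, b), (7, x), (7, z)}

Selection B ≤ 38: {(18, 16, t), (21, 22, x), (23, 34, y), (5, 5, b), (7, 20, x), (7, 39, z)}
Selection G = t: {(18, 16, t)}
Taking the union: {(18, 16, t), (21, 22, x), (23, 34, y), (5, 5, b), (7, 20, x), (7, 39, z)}
π_{B, G} gives {(18, t), (21, x), (23, y), (5, b), (7, x), (7, z)}.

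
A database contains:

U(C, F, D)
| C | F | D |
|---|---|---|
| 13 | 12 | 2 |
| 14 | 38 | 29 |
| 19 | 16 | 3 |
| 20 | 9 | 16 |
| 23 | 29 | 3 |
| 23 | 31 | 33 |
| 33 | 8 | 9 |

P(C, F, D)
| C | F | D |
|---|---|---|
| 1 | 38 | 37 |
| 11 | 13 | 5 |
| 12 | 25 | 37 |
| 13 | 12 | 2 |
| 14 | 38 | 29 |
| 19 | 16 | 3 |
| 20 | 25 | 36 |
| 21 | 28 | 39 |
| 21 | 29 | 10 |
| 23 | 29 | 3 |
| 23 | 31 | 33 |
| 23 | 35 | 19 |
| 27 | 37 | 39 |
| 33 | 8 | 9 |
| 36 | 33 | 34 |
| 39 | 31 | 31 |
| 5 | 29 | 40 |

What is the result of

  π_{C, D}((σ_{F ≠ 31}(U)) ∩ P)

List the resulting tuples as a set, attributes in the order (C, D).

{(13, 2), (14, 29), (19, 3), (23, 3), (33, 9)}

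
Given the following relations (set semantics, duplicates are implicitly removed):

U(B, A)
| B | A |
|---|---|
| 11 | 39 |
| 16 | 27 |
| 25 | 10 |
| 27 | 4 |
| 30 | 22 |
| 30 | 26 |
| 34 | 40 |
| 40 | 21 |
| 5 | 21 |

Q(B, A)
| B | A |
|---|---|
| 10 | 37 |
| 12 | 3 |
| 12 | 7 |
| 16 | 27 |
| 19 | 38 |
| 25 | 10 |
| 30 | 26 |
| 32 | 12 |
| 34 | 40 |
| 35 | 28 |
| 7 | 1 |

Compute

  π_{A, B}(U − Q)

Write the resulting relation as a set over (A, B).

{(21, 40), (21, 5), (22, 30), (39, 11), (4, 27)}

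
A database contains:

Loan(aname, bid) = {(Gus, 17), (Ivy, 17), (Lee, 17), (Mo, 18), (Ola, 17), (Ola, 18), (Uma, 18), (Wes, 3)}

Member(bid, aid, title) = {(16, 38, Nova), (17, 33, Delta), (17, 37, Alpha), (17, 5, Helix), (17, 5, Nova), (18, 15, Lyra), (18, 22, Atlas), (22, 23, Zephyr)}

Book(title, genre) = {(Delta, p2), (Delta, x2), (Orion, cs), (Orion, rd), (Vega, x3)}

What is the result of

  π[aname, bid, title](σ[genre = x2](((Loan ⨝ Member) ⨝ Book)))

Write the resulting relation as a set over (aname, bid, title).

Natural join on bid: {(Gus, 17, 33, Delta), (Gus, 17, 37, Alpha), (Gus, 17, 5, Helix), (Gus, 17, 5, Nova), (Ivy, 17, 33, Delta), (Ivy, 17, 37, Alpha), (Ivy, 17, 5, Helix), (Ivy, 17, 5, Nova), (Lee, 17, 33, Delta), (Lee, 17, 37, Alpha), (Lee, 17, 5, Helix), (Lee, 17, 5, Nova), (Mo, 18, 15, Lyra), (Mo, 18, 22, Atlas), (Ola, 17, 33, Delta), (Ola, 17, 37, Alpha), (Ola, 17, 5, Helix), (Ola, 17, 5, Nova), (Ola, 18, 15, Lyra), (Ola, 18, 22, Atlas), (Uma, 18, 15, Lyra), (Uma, 18, 22, Atlas)}
Natural join on title: {(Gus, 17, 33, Delta, p2), (Gus, 17, 33, Delta, x2), (Ivy, 17, 33, Delta, p2), (Ivy, 17, 33, Delta, x2), (Lee, 17, 33, Delta, p2), (Lee, 17, 33, Delta, x2), (Ola, 17, 33, Delta, p2), (Ola, 17, 33, Delta, x2)}
Apply σ_{genre = x2}; surviving tuples: {(Gus, 17, 33, Delta, x2), (Ivy, 17, 33, Delta, x2), (Lee, 17, 33, Delta, x2), (Ola, 17, 33, Delta, x2)}
π_{aname, bid, title} gives {(Gus, 17, Delta), (Ivy, 17, Delta), (Lee, 17, Delta), (Ola, 17, Delta)}.

{(Gus, 17, Delta), (Ivy, 17, Delta), (Lee, 17, Delta), (Ola, 17, Delta)}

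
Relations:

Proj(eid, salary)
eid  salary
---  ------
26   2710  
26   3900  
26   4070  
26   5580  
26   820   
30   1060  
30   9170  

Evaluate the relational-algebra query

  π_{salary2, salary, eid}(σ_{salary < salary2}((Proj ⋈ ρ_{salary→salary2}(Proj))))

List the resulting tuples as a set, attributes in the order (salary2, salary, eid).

{(2710, 820, 26), (3900, 2710, 26), (3900, 820, 26), (4070, 2710, 26), (4070, 3900, 26), (4070, 820, 26), (5580, 2710, 26), (5580, 3900, 26), (5580, 4070, 26), (5580, 820, 26), (9170, 1060, 30)}

ρ[salary→salary2]: schema becomes (eid, salary2); tuples unchanged.
Natural join on eid: {(26, 2710, 2710), (26, 2710, 3900), (26, 2710, 4070), (26, 2710, 5580), (26, 2710, 820), (26, 3900, 2710), (26, 3900, 3900), (26, 3900, 4070), (26, 3900, 5580), (26, 3900, 820), (26, 4070, 2710), (26, 4070, 3900), (26, 4070, 4070), (26, 4070, 5580), (26, 4070, 820), (26, 5580, 2710), (26, 5580, 3900), (26, 5580, 4070), (26, 5580, 5580), (26, 5580, 820), (26, 820, 2710), (26, 820, 3900), (26, 820, 4070), (26, 820, 5580), (26, 820, 820), (30, 1060, 1060), (30, 1060, 9170), (30, 9170, 1060), (30, 9170, 9170)}
σ[salary < salary2]: keep tuples satisfying salary < salary2 → {(26, 2710, 3900), (26, 2710, 4070), (26, 2710, 5580), (26, 3900, 4070), (26, 3900, 5580), (26, 4070, 5580), (26, 820, 2710), (26, 820, 3900), (26, 820, 4070), (26, 820, 5580), (30, 1060, 9170)}
Projecting to salary2, salary, eid: {(2710, 820, 26), (3900, 2710, 26), (3900, 820, 26), (4070, 2710, 26), (4070, 3900, 26), (4070, 820, 26), (5580, 2710, 26), (5580, 3900, 26), (5580, 4070, 26), (5580, 820, 26), (9170, 1060, 30)}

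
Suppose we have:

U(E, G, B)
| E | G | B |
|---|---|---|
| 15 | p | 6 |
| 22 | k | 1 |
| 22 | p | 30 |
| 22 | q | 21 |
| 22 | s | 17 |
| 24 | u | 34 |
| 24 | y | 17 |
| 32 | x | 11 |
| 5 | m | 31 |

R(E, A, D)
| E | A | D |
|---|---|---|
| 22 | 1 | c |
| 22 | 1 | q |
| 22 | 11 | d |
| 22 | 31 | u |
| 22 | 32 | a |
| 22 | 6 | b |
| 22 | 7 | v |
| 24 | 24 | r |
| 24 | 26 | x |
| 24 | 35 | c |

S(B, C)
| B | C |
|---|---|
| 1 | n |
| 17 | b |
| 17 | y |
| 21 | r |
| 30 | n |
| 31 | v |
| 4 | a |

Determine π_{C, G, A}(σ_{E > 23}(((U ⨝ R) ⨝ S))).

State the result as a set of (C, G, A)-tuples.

{(b, y, 24), (b, y, 26), (b, y, 35), (y, y, 24), (y, y, 26), (y, y, 35)}

U ⋈ R (natural join on E): {(22, k, 1, 1, c), (22, k, 1, 1, q), (22, k, 1, 11, d), (22, k, 1, 31, u), (22, k, 1, 32, a), (22, k, 1, 6, b), (22, k, 1, 7, v), (22, p, 30, 1, c), (22, p, 30, 1, q), (22, p, 30, 11, d), (22, p, 30, 31, u), (22, p, 30, 32, a), (22, p, 30, 6, b), (22, p, 30, 7, v), (22, q, 21, 1, c), (22, q, 21, 1, q), (22, q, 21, 11, d), (22, q, 21, 31, u), (22, q, 21, 32, a), (22, q, 21, 6, b), (22, q, 21, 7, v), (22, s, 17, 1, c), (22, s, 17, 1, q), (22, s, 17, 11, d), (22, s, 17, 31, u), (22, s, 17, 32, a), (22, s, 17, 6, b), (22, s, 17, 7, v), (24, u, 34, 24, r), (24, u, 34, 26, x), (24, u, 34, 35, c), (24, y, 17, 24, r), (24, y, 17, 26, x), (24, y, 17, 35, c)}
(U ⨝ R) ⋈ S (natural join on B): {(22, k, 1, 1, c, n), (22, k, 1, 1, q, n), (22, k, 1, 11, d, n), (22, k, 1, 31, u, n), (22, k, 1, 32, a, n), (22, k, 1, 6, b, n), (22, k, 1, 7, v, n), (22, p, 30, 1, c, n), (22, p, 30, 1, q, n), (22, p, 30, 11, d, n), (22, p, 30, 31, u, n), (22, p, 30, 32, a, n), (22, p, 30, 6, b, n), (22, p, 30, 7, v, n), (22, q, 21, 1, c, r), (22, q, 21, 1, q, r), (22, q, 21, 11, d, r), (22, q, 21, 31, u, r), (22, q, 21, 32, a, r), (22, q, 21, 6, b, r), (22, q, 21, 7, v, r), (22, s, 17, 1, c, b), (22, s, 17, 1, c, y), (22, s, 17, 1, q, b), (22, s, 17, 1, q, y), (22, s, 17, 11, d, b), (22, s, 17, 11, d, y), (22, s, 17, 31, u, b), (22, s, 17, 31, u, y), (22, s, 17, 32, a, b), (22, s, 17, 32, a, y), (22, s, 17, 6, b, b), (22, s, 17, 6, b, y), (22, s, 17, 7, v, b), (22, s, 17, 7, v, y), (24, y, 17, 24, r, b), (24, y, 17, 24, r, y), (24, y, 17, 26, x, b), (24, y, 17, 26, x, y), (24, y, 17, 35, c, b), (24, y, 17, 35, c, y)}
Filtering on E > 23 leaves {(24, y, 17, 24, r, b), (24, y, 17, 24, r, y), (24, y, 17, 26, x, b), (24, y, 17, 26, x, y), (24, y, 17, 35, c, b), (24, y, 17, 35, c, y)}.
Projecting to C, G, A: {(b, y, 24), (b, y, 26), (b, y, 35), (y, y, 24), (y, y, 26), (y, y, 35)}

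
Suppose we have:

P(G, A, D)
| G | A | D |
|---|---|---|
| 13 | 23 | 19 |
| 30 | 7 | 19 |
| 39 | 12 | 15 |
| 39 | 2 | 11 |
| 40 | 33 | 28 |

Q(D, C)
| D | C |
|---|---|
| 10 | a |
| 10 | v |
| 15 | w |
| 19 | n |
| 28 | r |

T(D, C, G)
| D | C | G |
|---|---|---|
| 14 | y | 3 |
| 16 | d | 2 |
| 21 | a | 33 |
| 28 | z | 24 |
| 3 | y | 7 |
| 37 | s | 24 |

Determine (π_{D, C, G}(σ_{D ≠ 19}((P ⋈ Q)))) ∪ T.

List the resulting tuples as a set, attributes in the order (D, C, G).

{(14, y, 3), (15, w, 39), (16, d, 2), (21, a, 33), (28, r, 40), (28, z, 24), (3, y, 7), (37, s, 24)}

P ⋈ Q (natural join on D): {(13, 23, 19, n), (30, 7, 19, n), (39, 12, 15, w), (40, 33, 28, r)}
σ[D ≠ 19]: keep tuples satisfying D ≠ 19 → {(39, 12, 15, w), (40, 33, 28, r)}
Projecting to D, C, G: {(15, w, 39), (28, r, 40)}
Set union of the two operands is {(14, y, 3), (15, w, 39), (16, d, 2), (21, a, 33), (28, r, 40), (28, z, 24), (3, y, 7), (37, s, 24)}.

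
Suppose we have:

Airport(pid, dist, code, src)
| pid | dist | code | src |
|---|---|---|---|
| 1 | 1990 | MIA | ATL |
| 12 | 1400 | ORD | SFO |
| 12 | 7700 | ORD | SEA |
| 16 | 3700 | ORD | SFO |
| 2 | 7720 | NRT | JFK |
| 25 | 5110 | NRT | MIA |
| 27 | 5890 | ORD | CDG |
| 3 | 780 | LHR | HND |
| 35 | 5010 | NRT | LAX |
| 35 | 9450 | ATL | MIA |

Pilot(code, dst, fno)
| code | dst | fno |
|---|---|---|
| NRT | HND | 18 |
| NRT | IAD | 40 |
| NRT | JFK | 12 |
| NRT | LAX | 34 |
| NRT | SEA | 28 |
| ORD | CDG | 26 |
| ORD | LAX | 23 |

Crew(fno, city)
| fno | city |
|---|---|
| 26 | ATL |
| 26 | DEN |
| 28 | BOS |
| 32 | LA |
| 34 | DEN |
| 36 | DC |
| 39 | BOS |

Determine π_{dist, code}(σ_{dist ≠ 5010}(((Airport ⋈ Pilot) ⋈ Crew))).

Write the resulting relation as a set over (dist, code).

Natural join on code: {(12, 1400, ORD, SFO, CDG, 26), (12, 1400, ORD, SFO, LAX, 23), (12, 7700, ORD, SEA, CDG, 26), (12, 7700, ORD, SEA, LAX, 23), (16, 3700, ORD, SFO, CDG, 26), (16, 3700, ORD, SFO, LAX, 23), (2, 7720, NRT, JFK, HND, 18), (2, 7720, NRT, JFK, IAD, 40), (2, 7720, NRT, JFK, JFK, 12), (2, 7720, NRT, JFK, LAX, 34), (2, 7720, NRT, JFK, SEA, 28), (25, 5110, NRT, MIA, HND, 18), (25, 5110, NRT, MIA, IAD, 40), (25, 5110, NRT, MIA, JFK, 12), (25, 5110, NRT, MIA, LAX, 34), (25, 5110, NRT, MIA, SEA, 28), (27, 5890, ORD, CDG, CDG, 26), (27, 5890, ORD, CDG, LAX, 23), (35, 5010, NRT, LAX, HND, 18), (35, 5010, NRT, LAX, IAD, 40), (35, 5010, NRT, LAX, JFK, 12), (35, 5010, NRT, LAX, LAX, 34), (35, 5010, NRT, LAX, SEA, 28)}
Natural join on fno: {(12, 1400, ORD, SFO, CDG, 26, ATL), (12, 1400, ORD, SFO, CDG, 26, DEN), (12, 7700, ORD, SEA, CDG, 26, ATL), (12, 7700, ORD, SEA, CDG, 26, DEN), (16, 3700, ORD, SFO, CDG, 26, ATL), (16, 3700, ORD, SFO, CDG, 26, DEN), (2, 7720, NRT, JFK, LAX, 34, DEN), (2, 7720, NRT, JFK, SEA, 28, BOS), (25, 5110, NRT, MIA, LAX, 34, DEN), (25, 5110, NRT, MIA, SEA, 28, BOS), (27, 5890, ORD, CDG, CDG, 26, ATL), (27, 5890, ORD, CDG, CDG, 26, DEN), (35, 5010, NRT, LAX, LAX, 34, DEN), (35, 5010, NRT, LAX, SEA, 28, BOS)}
Filtering on dist ≠ 5010 leaves {(12, 1400, ORD, SFO, CDG, 26, ATL), (12, 1400, ORD, SFO, CDG, 26, DEN), (12, 7700, ORD, SEA, CDG, 26, ATL), (12, 7700, ORD, SEA, CDG, 26, DEN), (16, 3700, ORD, SFO, CDG, 26, ATL), (16, 3700, ORD, SFO, CDG, 26, DEN), (2, 7720, NRT, JFK, LAX, 34, DEN), (2, 7720, NRT, JFK, SEA, 28, BOS), (25, 5110, NRT, MIA, LAX, 34, DEN), (25, 5110, NRT, MIA, SEA, 28, BOS), (27, 5890, ORD, CDG, CDG, 26, ATL), (27, 5890, ORD, CDG, CDG, 26, DEN)}.
π[dist, code]: project onto (dist, code) (6 duplicate(s) eliminated) → {(1400, ORD), (3700, ORD), (5110, NRT), (5890, ORD), (7700, ORD), (7720, NRT)}

{(1400, ORD), (3700, ORD), (5110, NRT), (5890, ORD), (7700, ORD), (7720, NRT)}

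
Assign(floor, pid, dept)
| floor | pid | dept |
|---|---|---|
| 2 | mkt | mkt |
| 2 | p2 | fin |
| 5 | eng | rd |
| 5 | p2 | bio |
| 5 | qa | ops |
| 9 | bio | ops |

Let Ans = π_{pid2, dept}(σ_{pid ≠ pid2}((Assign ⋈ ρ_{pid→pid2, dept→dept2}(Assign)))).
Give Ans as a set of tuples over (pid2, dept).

{(eng, bio), (eng, ops), (mkt, fin), (p2, mkt), (p2, ops), (p2, rd), (qa, bio), (qa, rd)}

ρ[pid→pid2, dept→dept2]: schema becomes (floor, pid2, dept2); tuples unchanged.
Assign ⋈ ρ_{pid→pid2, dept→dept2}(Assign) (natural join on floor): {(2, mkt, mkt, mkt, mkt), (2, mkt, mkt, p2, fin), (2, p2, fin, mkt, mkt), (2, p2, fin, p2, fin), (5, eng, rd, eng, rd), (5, eng, rd, p2, bio), (5, eng, rd, qa, ops), (5, p2, bio, eng, rd), (5, p2, bio, p2, bio), (5, p2, bio, qa, ops), (5, qa, ops, eng, rd), (5, qa, ops, p2, bio), (5, qa, ops, qa, ops), (9, bio, ops, bio, ops)}
σ[pid ≠ pid2]: keep tuples satisfying pid ≠ pid2 → {(2, mkt, mkt, p2, fin), (2, p2, fin, mkt, mkt), (5, eng, rd, p2, bio), (5, eng, rd, qa, ops), (5, p2, bio, eng, rd), (5, p2, bio, qa, ops), (5, qa, ops, eng, rd), (5, qa, ops, p2, bio)}
Keep only column(s) pid2, dept: {(eng, bio), (eng, ops), (mkt, fin), (p2, mkt), (p2, ops), (p2, rd), (qa, bio), (qa, rd)}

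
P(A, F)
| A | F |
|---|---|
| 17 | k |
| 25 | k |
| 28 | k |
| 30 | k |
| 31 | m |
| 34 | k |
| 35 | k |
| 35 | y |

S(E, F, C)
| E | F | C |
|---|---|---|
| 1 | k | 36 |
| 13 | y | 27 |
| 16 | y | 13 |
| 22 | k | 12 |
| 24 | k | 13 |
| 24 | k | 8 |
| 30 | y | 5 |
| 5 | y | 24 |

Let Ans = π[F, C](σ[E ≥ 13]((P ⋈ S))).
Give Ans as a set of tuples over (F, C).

{(k, 12), (k, 13), (k, 8), (y, 13), (y, 27), (y, 5)}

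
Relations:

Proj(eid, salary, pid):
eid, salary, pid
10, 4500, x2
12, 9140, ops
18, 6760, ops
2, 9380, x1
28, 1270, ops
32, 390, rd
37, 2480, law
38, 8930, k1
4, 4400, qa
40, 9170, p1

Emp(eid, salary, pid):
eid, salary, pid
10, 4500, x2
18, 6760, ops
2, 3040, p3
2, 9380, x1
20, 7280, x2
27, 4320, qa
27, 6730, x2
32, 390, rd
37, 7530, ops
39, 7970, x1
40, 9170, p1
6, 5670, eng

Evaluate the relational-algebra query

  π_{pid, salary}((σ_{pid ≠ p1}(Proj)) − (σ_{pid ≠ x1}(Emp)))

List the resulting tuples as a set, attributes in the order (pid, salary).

{(k1, 8930), (law, 2480), (ops, 1270), (ops, 9140), (qa, 4400), (x1, 9380)}

σ[pid ≠ p1]: keep tuples satisfying pid ≠ p1 → {(10, 4500, x2), (12, 9140, ops), (18, 6760, ops), (2, 9380, x1), (28, 1270, ops), (32, 390, rd), (37, 2480, law), (38, 8930, k1), (4, 4400, qa)}
σ[pid ≠ x1]: keep tuples satisfying pid ≠ x1 → {(10, 4500, x2), (18, 6760, ops), (2, 3040, p3), (20, 7280, x2), (27, 4320, qa), (27, 6730, x2), (32, 390, rd), (37, 7530, ops), (40, 9170, p1), (6, 5670, eng)}
Set difference of the two operands is {(12, 9140, ops), (2, 9380, x1), (28, 1270, ops), (37, 2480, law), (38, 8930, k1), (4, 4400, qa)}.
π_{pid, salary} gives {(k1, 8930), (law, 2480), (ops, 1270), (ops, 9140), (qa, 4400), (x1, 9380)}.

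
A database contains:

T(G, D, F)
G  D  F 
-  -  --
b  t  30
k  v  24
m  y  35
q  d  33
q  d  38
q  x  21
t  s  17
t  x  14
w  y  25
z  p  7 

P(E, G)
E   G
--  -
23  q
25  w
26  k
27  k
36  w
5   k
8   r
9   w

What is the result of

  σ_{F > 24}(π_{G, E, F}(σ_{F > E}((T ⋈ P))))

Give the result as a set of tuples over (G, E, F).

{(q, 23, 33), (q, 23, 38), (w, 9, 25)}

Joining T and P on G yields {(k, v, 24, 26), (k, v, 24, 27), (k, v, 24, 5), (q, d, 33, 23), (q, d, 38, 23), (q, x, 21, 23), (w, y, 25, 25), (w, y, 25, 36), (w, y, 25, 9)}.
Selection F > E: {(k, v, 24, 5), (q, d, 33, 23), (q, d, 38, 23), (w, y, 25, 9)}
π_{G, E, F} gives {(k, 5, 24), (q, 23, 33), (q, 23, 38), (w, 9, 25)}.
Selection F > 24: {(q, 23, 33), (q, 23, 38), (w, 9, 25)}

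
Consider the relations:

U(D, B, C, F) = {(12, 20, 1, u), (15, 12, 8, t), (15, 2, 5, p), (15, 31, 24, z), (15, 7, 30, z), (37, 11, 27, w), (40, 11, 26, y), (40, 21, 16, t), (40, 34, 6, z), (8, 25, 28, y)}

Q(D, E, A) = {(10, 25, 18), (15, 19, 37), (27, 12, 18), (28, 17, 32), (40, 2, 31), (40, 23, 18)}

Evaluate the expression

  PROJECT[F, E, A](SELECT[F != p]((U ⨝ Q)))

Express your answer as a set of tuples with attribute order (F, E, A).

Natural join on D: {(15, 12, 8, t, 19, 37), (15, 2, 5, p, 19, 37), (15, 31, 24, z, 19, 37), (15, 7, 30, z, 19, 37), (40, 11, 26, y, 2, 31), (40, 11, 26, y, 23, 18), (40, 21, 16, t, 2, 31), (40, 21, 16, t, 23, 18), (40, 34, 6, z, 2, 31), (40, 34, 6, z, 23, 18)}
Selection F != p: {(15, 12, 8, t, 19, 37), (15, 31, 24, z, 19, 37), (15, 7, 30, z, 19, 37), (40, 11, 26, y, 2, 31), (40, 11, 26, y, 23, 18), (40, 21, 16, t, 2, 31), (40, 21, 16, t, 23, 18), (40, 34, 6, z, 2, 31), (40, 34, 6, z, 23, 18)}
π[F, E, A]: project onto (F, E, A) (1 duplicate(s) eliminated) → {(t, 19, 37), (t, 2, 31), (t, 23, 18), (y, 2, 31), (y, 23, 18), (z, 19, 37), (z, 2, 31), (z, 23, 18)}

{(t, 19, 37), (t, 2, 31), (t, 23, 18), (y, 2, 31), (y, 23, 18), (z, 19, 37), (z, 2, 31), (z, 23, 18)}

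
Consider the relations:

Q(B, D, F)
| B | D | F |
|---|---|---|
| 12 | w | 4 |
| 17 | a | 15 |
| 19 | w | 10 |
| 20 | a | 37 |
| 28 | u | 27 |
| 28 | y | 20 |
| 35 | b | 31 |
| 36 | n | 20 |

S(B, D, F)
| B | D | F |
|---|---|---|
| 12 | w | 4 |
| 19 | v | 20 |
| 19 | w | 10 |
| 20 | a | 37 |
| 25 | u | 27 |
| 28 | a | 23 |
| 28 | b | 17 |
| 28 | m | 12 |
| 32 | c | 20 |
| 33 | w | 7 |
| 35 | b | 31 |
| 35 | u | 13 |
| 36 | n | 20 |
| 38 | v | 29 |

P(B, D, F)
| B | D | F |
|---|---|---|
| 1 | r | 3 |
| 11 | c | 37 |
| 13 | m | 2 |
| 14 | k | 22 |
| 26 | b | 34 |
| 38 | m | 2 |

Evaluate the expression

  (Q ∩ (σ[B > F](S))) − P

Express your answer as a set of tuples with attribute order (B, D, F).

{(12, w, 4), (19, w, 10), (35, b, 31), (36, n, 20)}

Filtering on B > F leaves {(12, w, 4), (19, w, 10), (28, a, 23), (28, b, 17), (28, m, 12), (32, c, 20), (33, w, 7), (35, b, 31), (35, u, 13), (36, n, 20), (38, v, 29)}.
Taking the intersection: {(12, w, 4), (19, w, 10), (35, b, 31), (36, n, 20)}
Taking the difference: {(12, w, 4), (19, w, 10), (35, b, 31), (36, n, 20)}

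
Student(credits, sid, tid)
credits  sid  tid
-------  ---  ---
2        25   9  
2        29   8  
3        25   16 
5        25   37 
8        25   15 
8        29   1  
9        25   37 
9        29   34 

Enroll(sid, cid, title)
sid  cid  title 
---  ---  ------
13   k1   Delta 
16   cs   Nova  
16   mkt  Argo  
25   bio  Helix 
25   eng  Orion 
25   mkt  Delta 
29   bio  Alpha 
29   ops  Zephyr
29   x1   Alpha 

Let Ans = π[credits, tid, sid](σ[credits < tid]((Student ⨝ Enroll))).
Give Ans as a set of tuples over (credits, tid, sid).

Joining Student and Enroll on sid yields {(2, 25, 9, bio, Helix), (2, 25, 9, eng, Orion), (2, 25, 9, mkt, Delta), (2, 29, 8, bio, Alpha), (2, 29, 8, ops, Zephyr), (2, 29, 8, x1, Alpha), (3, 25, 16, bio, Helix), (3, 25, 16, eng, Orion), (3, 25, 16, mkt, Delta), (5, 25, 37, bio, Helix), (5, 25, 37, eng, Orion), (5, 25, 37, mkt, Delta), (8, 25, 15, bio, Helix), (8, 25, 15, eng, Orion), (8, 25, 15, mkt, Delta), (8, 29, 1, bio, Alpha), (8, 29, 1, ops, Zephyr), (8, 29, 1, x1, Alpha), (9, 25, 37, bio, Helix), (9, 25, 37, eng, Orion), (9, 25, 37, mkt, Delta), (9, 29, 34, bio, Alpha), (9, 29, 34, ops, Zephyr), (9, 29, 34, x1, Alpha)}.
σ[credits < tid]: keep tuples satisfying credits < tid → {(2, 25, 9, bio, Helix), (2, 25, 9, eng, Orion), (2, 25, 9, mkt, Delta), (2, 29, 8, bio, Alpha), (2, 29, 8, ops, Zephyr), (2, 29, 8, x1, Alpha), (3, 25, 16, bio, Helix), (3, 25, 16, eng, Orion), (3, 25, 16, mkt, Delta), (5, 25, 37, bio, Helix), (5, 25, 37, eng, Orion), (5, 25, 37, mkt, Delta), (8, 25, 15, bio, Helix), (8, 25, 15, eng, Orion), (8, 25, 15, mkt, Delta), (9, 25, 37, bio, Helix), (9, 25, 37, eng, Orion), (9, 25, 37, mkt, Delta), (9, 29, 34, bio, Alpha), (9, 29, 34, ops, Zephyr), (9, 29, 34, x1, Alpha)}
π_{credits, tid, sid} gives {(2, 8, 29), (2, 9, 25), (3, 16, 25), (5, 37, 25), (8, 15, 25), (9, 34, 29), (9, 37, 25)} (14 duplicate(s) eliminated).

{(2, 8, 29), (2, 9, 25), (3, 16, 25), (5, 37, 25), (8, 15, 25), (9, 34, 29), (9, 37, 25)}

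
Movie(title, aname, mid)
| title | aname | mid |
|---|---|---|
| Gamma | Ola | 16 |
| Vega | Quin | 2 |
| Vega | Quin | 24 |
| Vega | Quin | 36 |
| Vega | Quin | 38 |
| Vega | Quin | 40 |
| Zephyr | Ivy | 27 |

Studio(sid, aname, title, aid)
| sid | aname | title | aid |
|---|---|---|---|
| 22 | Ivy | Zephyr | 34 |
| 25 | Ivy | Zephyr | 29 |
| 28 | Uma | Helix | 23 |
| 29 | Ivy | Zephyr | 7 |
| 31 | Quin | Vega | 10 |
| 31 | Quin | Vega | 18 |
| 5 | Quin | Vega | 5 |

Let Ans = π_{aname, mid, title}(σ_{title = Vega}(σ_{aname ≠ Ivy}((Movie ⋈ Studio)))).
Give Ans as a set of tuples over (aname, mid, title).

{(Quin, 2, Vega), (Quin, 24, Vega), (Quin, 36, Vega), (Quin, 38, Vega), (Quin, 40, Vega)}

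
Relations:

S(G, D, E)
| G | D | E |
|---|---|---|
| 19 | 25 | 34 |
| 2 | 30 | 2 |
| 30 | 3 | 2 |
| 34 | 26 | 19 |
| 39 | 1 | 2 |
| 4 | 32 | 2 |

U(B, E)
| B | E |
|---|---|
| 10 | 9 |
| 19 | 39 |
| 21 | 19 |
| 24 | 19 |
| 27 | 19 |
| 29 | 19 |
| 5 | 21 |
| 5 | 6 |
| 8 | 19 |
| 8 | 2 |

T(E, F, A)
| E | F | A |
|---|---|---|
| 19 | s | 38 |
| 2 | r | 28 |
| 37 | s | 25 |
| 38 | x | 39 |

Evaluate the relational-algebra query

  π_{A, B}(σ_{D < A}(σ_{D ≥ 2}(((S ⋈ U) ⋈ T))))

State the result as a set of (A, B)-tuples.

Joining S and U on E yields {(2, 30, 2, 8), (30, 3, 2, 8), (34, 26, 19, 21), (34, 26, 19, 24), (34, 26, 19, 27), (34, 26, 19, 29), (34, 26, 19, 8), (39, 1, 2, 8), (4, 32, 2, 8)}.
Joining (S ⋈ U) and T on E yields {(2, 30, 2, 8, r, 28), (30, 3, 2, 8, r, 28), (34, 26, 19, 21, s, 38), (34, 26, 19, 24, s, 38), (34, 26, 19, 27, s, 38), (34, 26, 19, 29, s, 38), (34, 26, 19, 8, s, 38), (39, 1, 2, 8, r, 28), (4, 32, 2, 8, r, 28)}.
Apply σ_{D ≥ 2}; surviving tuples: {(2, 30, 2, 8, r, 28), (30, 3, 2, 8, r, 28), (34, 26, 19, 21, s, 38), (34, 26, 19, 24, s, 38), (34, 26, 19, 27, s, 38), (34, 26, 19, 29, s, 38), (34, 26, 19, 8, s, 38), (4, 32, 2, 8, r, 28)}
Apply σ_{D < A}; surviving tuples: {(30, 3, 2, 8, r, 28), (34, 26, 19, 21, s, 38), (34, 26, 19, 24, s, 38), (34, 26, 19, 27, s, 38), (34, 26, 19, 29, s, 38), (34, 26, 19, 8, s, 38)}
Keep only column(s) A, B: {(28, 8), (38, 21), (38, 24), (38, 27), (38, 29), (38, 8)}

{(28, 8), (38, 21), (38, 24), (38, 27), (38, 29), (38, 8)}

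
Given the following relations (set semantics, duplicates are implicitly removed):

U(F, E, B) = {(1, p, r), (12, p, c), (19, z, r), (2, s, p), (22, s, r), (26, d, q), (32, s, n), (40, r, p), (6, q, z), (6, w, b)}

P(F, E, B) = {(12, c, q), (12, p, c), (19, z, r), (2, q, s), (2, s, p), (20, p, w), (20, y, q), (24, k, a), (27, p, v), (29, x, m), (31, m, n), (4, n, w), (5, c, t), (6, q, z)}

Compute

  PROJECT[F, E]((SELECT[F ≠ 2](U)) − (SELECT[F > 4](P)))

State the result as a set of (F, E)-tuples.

{(1, p), (22, s), (26, d), (32, s), (40, r), (6, w)}

Apply σ_{F ≠ 2}; surviving tuples: {(1, p, r), (12, p, c), (19, z, r), (22, s, r), (26, d, q), (32, s, n), (40, r, p), (6, q, z), (6, w, b)}
Apply σ_{F > 4}; surviving tuples: {(12, c, q), (12, p, c), (19, z, r), (20, p, w), (20, y, q), (24, k, a), (27, p, v), (29, x, m), (31, m, n), (5, c, t), (6, q, z)}
Difference: {(1, p, r), (12, p, c), (19, z, r), (22, s, r), (26, d, q), (32, s, n), (40, r, p), (6, q, z), (6, w, b)} with {(12, c, q), (12, p, c), (19, z, r), (20, p, w), (20, y, q), (24, k, a), (27, p, v), (29, x, m), (31, m, n), (5, c, t), (6, q, z)} → {(1, p, r), (22, s, r), (26, d, q), (32, s, n), (40, r, p), (6, w, b)}
Projecting to F, E: {(1, p), (22, s), (26, d), (32, s), (40, r), (6, w)}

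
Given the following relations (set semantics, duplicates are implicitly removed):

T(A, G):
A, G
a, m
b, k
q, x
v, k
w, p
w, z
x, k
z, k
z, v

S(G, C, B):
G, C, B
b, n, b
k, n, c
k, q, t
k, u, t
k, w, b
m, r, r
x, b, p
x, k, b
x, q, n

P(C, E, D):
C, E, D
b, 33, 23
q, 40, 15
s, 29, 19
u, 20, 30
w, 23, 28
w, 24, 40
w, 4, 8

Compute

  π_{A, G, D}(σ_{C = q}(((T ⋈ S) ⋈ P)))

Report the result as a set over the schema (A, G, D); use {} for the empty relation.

T ⋈ S (natural join on G): {(a, m, r, r), (b, k, n, c), (b, k, q, t), (b, k, u, t), (b, k, w, b), (q, x, b, p), (q, x, k, b), (q, x, q, n), (v, k, n, c), (v, k, q, t), (v, k, u, t), (v, k, w, b), (x, k, n, c), (x, k, q, t), (x, k, u, t), (x, k, w, b), (z, k, n, c), (z, k, q, t), (z, k, u, t), (z, k, w, b)}
(T ⋈ S) ⋈ P (natural join on C): {(b, k, q, t, 40, 15), (b, k, u, t, 20, 30), (b, k, w, b, 23, 28), (b, k, w, b, 24, 40), (b, k, w, b, 4, 8), (q, x, b, p, 33, 23), (q, x, q, n, 40, 15), (v, k, q, t, 40, 15), (v, k, u, t, 20, 30), (v, k, w, b, 23, 28), (v, k, w, b, 24, 40), (v, k, w, b, 4, 8), (x, k, q, t, 40, 15), (x, k, u, t, 20, 30), (x, k, w, b, 23, 28), (x, k, w, b, 24, 40), (x, k, w, b, 4, 8), (z, k, q, t, 40, 15), (z, k, u, t, 20, 30), (z, k, w, b, 23, 28), (z, k, w, b, 24, 40), (z, k, w, b, 4, 8)}
Filtering on C = q leaves {(b, k, q, t, 40, 15), (q, x, q, n, 40, 15), (v, k, q, t, 40, 15), (x, k, q, t, 40, 15), (z, k, q, t, 40, 15)}.
π_{A, G, D} gives {(b, k, 15), (q, x, 15), (v, k, 15), (x, k, 15), (z, k, 15)}.

{(b, k, 15), (q, x, 15), (v, k, 15), (x, k, 15), (z, k, 15)}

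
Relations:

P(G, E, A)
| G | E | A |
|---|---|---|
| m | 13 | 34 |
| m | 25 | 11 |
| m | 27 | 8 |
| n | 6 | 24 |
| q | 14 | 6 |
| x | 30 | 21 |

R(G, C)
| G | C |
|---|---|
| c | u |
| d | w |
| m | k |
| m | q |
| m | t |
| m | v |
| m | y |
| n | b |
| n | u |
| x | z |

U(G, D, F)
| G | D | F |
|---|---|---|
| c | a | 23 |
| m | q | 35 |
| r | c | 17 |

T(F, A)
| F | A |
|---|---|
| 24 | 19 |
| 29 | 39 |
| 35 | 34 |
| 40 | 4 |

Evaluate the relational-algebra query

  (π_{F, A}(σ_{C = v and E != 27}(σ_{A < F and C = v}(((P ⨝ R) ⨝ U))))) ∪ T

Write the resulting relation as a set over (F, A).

P ⋈ R (natural join on G): {(m, 13, 34, k), (m, 13, 34, q), (m, 13, 34, t), (m, 13, 34, v), (m, 13, 34, y), (m, 25, 11, k), (m, 25, 11, q), (m, 25, 11, t), (m, 25, 11, v), (m, 25, 11, y), (m, 27, 8, k), (m, 27, 8, q), (m, 27, 8, t), (m, 27, 8, v), (m, 27, 8, y), (n, 6, 24, b), (n, 6, 24, u), (x, 30, 21, z)}
(P ⨝ R) ⋈ U (natural join on G): {(m, 13, 34, k, q, 35), (m, 13, 34, q, q, 35), (m, 13, 34, t, q, 35), (m, 13, 34, v, q, 35), (m, 13, 34, y, q, 35), (m, 25, 11, k, q, 35), (m, 25, 11, q, q, 35), (m, 25, 11, t, q, 35), (m, 25, 11, v, q, 35), (m, 25, 11, y, q, 35), (m, 27, 8, k, q, 35), (m, 27, 8, q, q, 35), (m, 27, 8, t, q, 35), (m, 27, 8, v, q, 35), (m, 27, 8, y, q, 35)}
Apply σ_{A < F and C = v}; surviving tuples: {(m, 13, 34, v, q, 35), (m, 25, 11, v, q, 35), (m, 27, 8, v, q, 35)}
Apply σ_{C = v and E != 27}; surviving tuples: {(m, 13, 34, v, q, 35), (m, 25, 11, v, q, 35)}
π_{F, A} gives {(35, 11), (35, 34)}.
Union: {(35, 11), (35, 34)} with {(24, 19), (29, 39), (35, 34), (40, 4)} → {(24, 19), (29, 39), (35, 11), (35, 34), (40, 4)}

{(24, 19), (29, 39), (35, 11), (35, 34), (40, 4)}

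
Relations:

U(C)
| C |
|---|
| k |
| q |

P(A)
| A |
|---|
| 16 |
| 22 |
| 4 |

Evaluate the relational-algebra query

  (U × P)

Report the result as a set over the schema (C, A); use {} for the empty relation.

{(k, 16), (k, 22), (k, 4), (q, 16), (q, 22), (q, 4)}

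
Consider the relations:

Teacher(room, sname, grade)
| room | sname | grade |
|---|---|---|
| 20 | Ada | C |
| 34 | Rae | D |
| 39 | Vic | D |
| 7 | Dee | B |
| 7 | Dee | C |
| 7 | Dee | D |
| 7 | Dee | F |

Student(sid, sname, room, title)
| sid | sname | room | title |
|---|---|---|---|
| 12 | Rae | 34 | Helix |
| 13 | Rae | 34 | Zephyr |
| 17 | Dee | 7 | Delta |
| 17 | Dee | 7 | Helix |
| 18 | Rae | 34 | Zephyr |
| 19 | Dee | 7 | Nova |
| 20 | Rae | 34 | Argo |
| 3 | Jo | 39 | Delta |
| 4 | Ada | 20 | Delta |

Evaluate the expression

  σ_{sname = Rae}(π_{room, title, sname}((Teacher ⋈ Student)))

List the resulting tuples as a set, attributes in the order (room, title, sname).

{(34, Argo, Rae), (34, Helix, Rae), (34, Zephyr, Rae)}

Natural join on room, sname: {(20, Ada, C, 4, Delta), (34, Rae, D, 12, Helix), (34, Rae, D, 13, Zephyr), (34, Rae, D, 18, Zephyr), (34, Rae, D, 20, Argo), (7, Dee, B, 17, Delta), (7, Dee, B, 17, Helix), (7, Dee, B, 19, Nova), (7, Dee, C, 17, Delta), (7, Dee, C, 17, Helix), (7, Dee, C, 19, Nova), (7, Dee, D, 17, Delta), (7, Dee, D, 17, Helix), (7, Dee, D, 19, Nova), (7, Dee, F, 17, Delta), (7, Dee, F, 17, Helix), (7, Dee, F, 19, Nova)}
Projecting to room, title, sname (10 duplicate(s) eliminated): {(20, Delta, Ada), (34, Argo, Rae), (34, Helix, Rae), (34, Zephyr, Rae), (7, Delta, Dee), (7, Helix, Dee), (7, Nova, Dee)}
Filtering on sname = Rae leaves {(34, Argo, Rae), (34, Helix, Rae), (34, Zephyr, Rae)}.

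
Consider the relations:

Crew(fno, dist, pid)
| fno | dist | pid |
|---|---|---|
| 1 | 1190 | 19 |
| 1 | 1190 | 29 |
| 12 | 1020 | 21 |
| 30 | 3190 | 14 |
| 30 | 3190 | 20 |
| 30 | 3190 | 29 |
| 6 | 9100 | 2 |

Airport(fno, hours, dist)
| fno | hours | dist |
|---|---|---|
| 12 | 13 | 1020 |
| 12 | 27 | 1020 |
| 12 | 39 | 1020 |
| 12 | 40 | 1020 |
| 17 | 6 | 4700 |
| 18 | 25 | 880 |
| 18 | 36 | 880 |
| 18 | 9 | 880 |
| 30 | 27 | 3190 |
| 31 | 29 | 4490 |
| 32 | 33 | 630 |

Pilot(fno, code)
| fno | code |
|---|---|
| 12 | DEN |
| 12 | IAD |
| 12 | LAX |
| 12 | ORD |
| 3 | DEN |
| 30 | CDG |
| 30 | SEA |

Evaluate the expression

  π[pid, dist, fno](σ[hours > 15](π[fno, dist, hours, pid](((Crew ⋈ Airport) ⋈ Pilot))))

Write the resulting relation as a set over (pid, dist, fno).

Natural join on fno, dist: {(12, 1020, 21, 13), (12, 1020, 21, 27), (12, 1020, 21, 39), (12, 1020, 21, 40), (30, 3190, 14, 27), (30, 3190, 20, 27), (30, 3190, 29, 27)}
Natural join on fno: {(12, 1020, 21, 13, DEN), (12, 1020, 21, 13, IAD), (12, 1020, 21, 13, LAX), (12, 1020, 21, 13, ORD), (12, 1020, 21, 27, DEN), (12, 1020, 21, 27, IAD), (12, 1020, 21, 27, LAX), (12, 1020, 21, 27, ORD), (12, 1020, 21, 39, DEN), (12, 1020, 21, 39, IAD), (12, 1020, 21, 39, LAX), (12, 1020, 21, 39, ORD), (12, 1020, 21, 40, DEN), (12, 1020, 21, 40, IAD), (12, 1020, 21, 40, LAX), (12, 1020, 21, 40, ORD), (30, 3190, 14, 27, CDG), (30, 3190, 14, 27, SEA), (30, 3190, 20, 27, CDG), (30, 3190, 20, 27, SEA), (30, 3190, 29, 27, CDG), (30, 3190, 29, 27, SEA)}
π_{fno, dist, hours, pid} gives {(12, 1020, 13, 21), (12, 1020, 27, 21), (12, 1020, 39, 21), (12, 1020, 40, 21), (30, 3190, 27, 14), (30, 3190, 27, 20), (30, 3190, 27, 29)} (15 duplicate(s) eliminated).
Selection hours > 15: {(12, 1020, 27, 21), (12, 1020, 39, 21), (12, 1020, 40, 21), (30, 3190, 27, 14), (30, 3190, 27, 20), (30, 3190, 27, 29)}
π_{pid, dist, fno} gives {(14, 3190, 30), (20, 3190, 30), (21, 1020, 12), (29, 3190, 30)} (2 duplicate(s) eliminated).

{(14, 3190, 30), (20, 3190, 30), (21, 1020, 12), (29, 3190, 30)}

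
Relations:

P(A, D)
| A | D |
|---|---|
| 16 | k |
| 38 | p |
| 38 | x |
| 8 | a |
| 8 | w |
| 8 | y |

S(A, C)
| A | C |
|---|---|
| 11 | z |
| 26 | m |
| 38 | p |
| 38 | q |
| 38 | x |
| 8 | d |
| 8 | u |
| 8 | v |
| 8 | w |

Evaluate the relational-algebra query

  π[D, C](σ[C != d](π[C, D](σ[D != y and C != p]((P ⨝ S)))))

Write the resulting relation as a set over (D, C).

P ⋈ S (natural join on A): {(38, p, p), (38, p, q), (38, p, x), (38, x, p), (38, x, q), (38, x, x), (8, a, d), (8, a, u), (8, a, v), (8, a, w), (8, w, d), (8, w, u), (8, w, v), (8, w, w), (8, y, d), (8, y, u), (8, y, v), (8, y, w)}
Filtering on D != y and C != p leaves {(38, p, q), (38, p, x), (38, x, q), (38, x, x), (8, a, d), (8, a, u), (8, a, v), (8, a, w), (8, w, d), (8, w, u), (8, w, v), (8, w, w)}.
Projecting to C, D: {(d, a), (d, w), (q, p), (q, x), (u, a), (u, w), (v, a), (v, w), (w, a), (w, w), (x, p), (x, x)}
Filtering on C != d leaves {(q, p), (q, x), (u, a), (u, w), (v, a), (v, w), (w, a), (w, w), (x, p), (x, x)}.
Projecting to D, C: {(a, u), (a, v), (a, w), (p, q), (p, x), (w, u), (w, v), (w, w), (x, q), (x, x)}

{(a, u), (a, v), (a, w), (p, q), (p, x), (w, u), (w, v), (w, w), (x, q), (x, x)}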